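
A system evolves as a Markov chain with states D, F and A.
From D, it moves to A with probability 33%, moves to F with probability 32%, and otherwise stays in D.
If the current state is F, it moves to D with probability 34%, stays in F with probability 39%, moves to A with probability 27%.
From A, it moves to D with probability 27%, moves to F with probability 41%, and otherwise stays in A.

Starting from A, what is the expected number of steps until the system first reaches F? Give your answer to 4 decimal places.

Let t(s) be the expected number of steps to first reach F from state s, with t(F) = 0. Conditioning on the first step:
t(D) = 1 + 0.35·t(D) + 0.33·t(A)
t(A) = 1 + 0.27·t(D) + 0.32·t(A)
Solving: t(D) = 2.8620, t(A) = 2.6070.
Expected steps from A to F: 2.6070.

2.6070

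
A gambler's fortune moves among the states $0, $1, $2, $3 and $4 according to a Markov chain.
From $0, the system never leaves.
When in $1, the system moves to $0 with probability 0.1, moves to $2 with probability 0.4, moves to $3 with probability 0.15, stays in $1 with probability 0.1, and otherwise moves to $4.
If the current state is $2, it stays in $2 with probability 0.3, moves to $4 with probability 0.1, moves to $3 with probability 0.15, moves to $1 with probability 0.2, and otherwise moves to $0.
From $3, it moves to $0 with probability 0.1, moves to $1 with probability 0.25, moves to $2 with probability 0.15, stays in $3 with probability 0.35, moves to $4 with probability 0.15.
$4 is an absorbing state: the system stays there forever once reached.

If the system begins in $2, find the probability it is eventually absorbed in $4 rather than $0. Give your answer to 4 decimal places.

Let h(s) be the probability of absorption at $4 starting from transient state s. Then h($4) = 1 and h($0) = 0. By first-step analysis:
h($1) = 0.1·0 + 0.1·h($1) + 0.4·h($2) + 0.15·h($3) + 0.25·1
h($2) = 0.25·0 + 0.2·h($1) + 0.3·h($2) + 0.15·h($3) + 0.1·1
h($3) = 0.1·0 + 0.25·h($1) + 0.15·h($2) + 0.35·h($3) + 0.15·1
Solving: h($1) = 0.5527, h($2) = 0.4164, h($3) = 0.5395.
Starting from $2, the probability is 0.4164.

0.4164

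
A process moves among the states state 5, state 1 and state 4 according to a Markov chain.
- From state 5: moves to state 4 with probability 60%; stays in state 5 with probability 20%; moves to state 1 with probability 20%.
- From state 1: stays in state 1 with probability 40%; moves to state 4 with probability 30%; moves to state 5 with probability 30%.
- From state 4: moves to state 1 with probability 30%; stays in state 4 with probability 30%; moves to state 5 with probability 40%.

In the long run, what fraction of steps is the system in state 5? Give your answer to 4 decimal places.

0.3084

Let the stationary distribution be π with π = πP and π_1 + π_2 + π_3 = 1.
π_1 = 0.2·π_1 + 0.3·π_2 + 0.4·π_3
π_2 = 0.2·π_1 + 0.4·π_2 + 0.3·π_3
Solving with the normalization constraint gives π = (0.3084, 0.2991, 0.3925).
So the stationary probability of state 5 is 0.3084.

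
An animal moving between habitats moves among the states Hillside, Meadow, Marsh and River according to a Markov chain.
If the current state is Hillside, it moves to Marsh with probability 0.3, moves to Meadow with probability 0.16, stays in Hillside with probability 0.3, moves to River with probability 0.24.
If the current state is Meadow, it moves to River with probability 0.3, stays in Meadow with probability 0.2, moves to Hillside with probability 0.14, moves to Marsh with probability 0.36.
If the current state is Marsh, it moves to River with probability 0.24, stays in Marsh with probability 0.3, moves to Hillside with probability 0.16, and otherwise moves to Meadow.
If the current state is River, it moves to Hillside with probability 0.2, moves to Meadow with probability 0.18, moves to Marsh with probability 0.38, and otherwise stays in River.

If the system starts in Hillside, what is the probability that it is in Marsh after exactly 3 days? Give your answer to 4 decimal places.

0.3328

Propagate the distribution vector 3 days from Hillside.
After 0 days: (1.0000, 0.0000, 0.0000, 0.0000)
After 1 day: (0.3000, 0.1600, 0.3000, 0.2400)
After 2 days: (0.2084, 0.2132, 0.3288, 0.2496)
After 3 days: (0.1949, 0.2196, 0.3328, 0.2528)
P(in Marsh after 3 days) = 0.3328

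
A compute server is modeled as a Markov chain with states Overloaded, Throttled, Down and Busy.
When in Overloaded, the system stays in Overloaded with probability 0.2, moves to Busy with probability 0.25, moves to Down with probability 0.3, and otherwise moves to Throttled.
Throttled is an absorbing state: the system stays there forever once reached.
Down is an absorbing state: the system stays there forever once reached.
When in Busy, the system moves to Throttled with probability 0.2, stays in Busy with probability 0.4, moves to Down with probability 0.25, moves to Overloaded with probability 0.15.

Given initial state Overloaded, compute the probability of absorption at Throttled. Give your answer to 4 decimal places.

Let h(s) be the probability of absorption at Throttled starting from transient state s. Then h(Throttled) = 1 and h(Down) = 0. By first-step analysis:
h(Overloaded) = 0.2·h(Overloaded) + 0.25·1 + 0.3·0 + 0.25·h(Busy)
h(Busy) = 0.15·h(Overloaded) + 0.2·1 + 0.25·0 + 0.4·h(Busy)
Solving: h(Overloaded) = 0.4520, h(Busy) = 0.4463.
Starting from Overloaded, the probability is 0.4520.

0.4520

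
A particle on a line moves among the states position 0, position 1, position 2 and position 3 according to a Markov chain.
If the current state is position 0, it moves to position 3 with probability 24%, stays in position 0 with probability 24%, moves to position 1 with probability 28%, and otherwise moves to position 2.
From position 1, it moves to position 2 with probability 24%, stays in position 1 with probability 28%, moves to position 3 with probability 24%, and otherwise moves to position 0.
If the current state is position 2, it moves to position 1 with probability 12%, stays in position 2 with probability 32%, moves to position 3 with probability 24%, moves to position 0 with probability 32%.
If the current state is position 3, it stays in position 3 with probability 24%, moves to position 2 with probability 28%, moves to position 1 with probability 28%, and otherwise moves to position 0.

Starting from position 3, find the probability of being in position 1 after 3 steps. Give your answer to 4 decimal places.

Propagate the distribution vector 3 steps from position 3.
After 0 steps: (0.0000, 0.0000, 0.0000, 1.0000)
After 1 step: (0.2000, 0.2800, 0.2800, 0.2400)
After 2 steps: (0.2528, 0.2352, 0.2720, 0.2400)
After 3 steps: (0.2522, 0.2365, 0.2714, 0.2400)
P(in position 1 after 3 steps) = 0.2365

0.2365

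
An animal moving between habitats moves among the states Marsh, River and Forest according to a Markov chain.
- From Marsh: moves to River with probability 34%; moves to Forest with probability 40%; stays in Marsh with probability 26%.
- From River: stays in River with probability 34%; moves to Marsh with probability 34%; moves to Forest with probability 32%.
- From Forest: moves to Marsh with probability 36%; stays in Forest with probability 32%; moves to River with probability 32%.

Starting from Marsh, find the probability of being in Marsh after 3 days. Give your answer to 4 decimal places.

0.3206

Propagate the distribution vector 3 days from Marsh.
After 0 days: (1.0000, 0.0000, 0.0000)
After 1 day: (0.2600, 0.3400, 0.4000)
After 2 days: (0.3272, 0.3320, 0.3408)
After 3 days: (0.3206, 0.3332, 0.3462)
P(in Marsh after 3 days) = 0.3206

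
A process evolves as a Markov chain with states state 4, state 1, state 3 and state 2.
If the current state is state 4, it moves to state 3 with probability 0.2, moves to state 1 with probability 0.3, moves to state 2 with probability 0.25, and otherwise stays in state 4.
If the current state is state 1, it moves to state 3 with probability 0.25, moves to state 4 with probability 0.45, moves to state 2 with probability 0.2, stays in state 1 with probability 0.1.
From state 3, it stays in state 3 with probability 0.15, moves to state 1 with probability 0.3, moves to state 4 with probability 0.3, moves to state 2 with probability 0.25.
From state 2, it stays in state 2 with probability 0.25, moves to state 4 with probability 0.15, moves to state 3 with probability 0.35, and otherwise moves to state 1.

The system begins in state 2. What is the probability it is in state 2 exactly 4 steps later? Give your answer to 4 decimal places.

Propagate the distribution vector 4 steps from state 2.
After 0 steps: (0.0000, 0.0000, 0.0000, 1.0000)
After 1 step: (0.1500, 0.2500, 0.3500, 0.2500)
After 2 steps: (0.2925, 0.2375, 0.2325, 0.2375)
After 3 steps: (0.2854, 0.2406, 0.2359, 0.2381)
After 4 steps: (0.2861, 0.2400, 0.2360, 0.2380)
P(in state 2 after 4 steps) = 0.2380

0.2380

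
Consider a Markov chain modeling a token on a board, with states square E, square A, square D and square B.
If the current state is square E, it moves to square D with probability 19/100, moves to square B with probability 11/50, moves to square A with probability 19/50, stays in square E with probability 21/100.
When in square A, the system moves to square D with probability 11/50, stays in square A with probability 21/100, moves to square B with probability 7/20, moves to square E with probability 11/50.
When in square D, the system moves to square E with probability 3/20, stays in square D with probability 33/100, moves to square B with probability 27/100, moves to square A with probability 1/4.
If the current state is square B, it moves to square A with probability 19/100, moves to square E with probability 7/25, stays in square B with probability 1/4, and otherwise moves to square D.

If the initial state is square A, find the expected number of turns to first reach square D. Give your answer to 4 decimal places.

Let t(s) be the expected number of turns to first reach square D from state s, with t(square D) = 0. Conditioning on the first turn:
t(square E) = 1 + 0.21·t(square E) + 0.38·t(square A) + 0.22·t(square B)
t(square A) = 1 + 0.22·t(square E) + 0.21·t(square A) + 0.35·t(square B)
t(square B) = 1 + 0.28·t(square E) + 0.19·t(square A) + 0.25·t(square B)
Solving: t(square E) = 4.4991, t(square A) = 4.3408, t(square B) = 4.1127.
Expected turns from square A to square D: 4.3408.

4.3408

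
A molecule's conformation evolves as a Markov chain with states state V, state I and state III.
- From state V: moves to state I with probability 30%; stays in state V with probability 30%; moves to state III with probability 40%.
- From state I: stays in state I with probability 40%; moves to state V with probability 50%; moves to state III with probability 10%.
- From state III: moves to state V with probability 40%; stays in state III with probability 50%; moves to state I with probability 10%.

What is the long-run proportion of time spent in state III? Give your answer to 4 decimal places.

0.3600

Let the stationary distribution be π with π = πP and π_1 + π_2 + π_3 = 1.
π_1 = 0.3·π_1 + 0.5·π_2 + 0.4·π_3
π_2 = 0.3·π_1 + 0.4·π_2 + 0.1·π_3
Solving with the normalization constraint gives π = (0.3867, 0.2533, 0.3600).
So the stationary probability of state III is 0.3600.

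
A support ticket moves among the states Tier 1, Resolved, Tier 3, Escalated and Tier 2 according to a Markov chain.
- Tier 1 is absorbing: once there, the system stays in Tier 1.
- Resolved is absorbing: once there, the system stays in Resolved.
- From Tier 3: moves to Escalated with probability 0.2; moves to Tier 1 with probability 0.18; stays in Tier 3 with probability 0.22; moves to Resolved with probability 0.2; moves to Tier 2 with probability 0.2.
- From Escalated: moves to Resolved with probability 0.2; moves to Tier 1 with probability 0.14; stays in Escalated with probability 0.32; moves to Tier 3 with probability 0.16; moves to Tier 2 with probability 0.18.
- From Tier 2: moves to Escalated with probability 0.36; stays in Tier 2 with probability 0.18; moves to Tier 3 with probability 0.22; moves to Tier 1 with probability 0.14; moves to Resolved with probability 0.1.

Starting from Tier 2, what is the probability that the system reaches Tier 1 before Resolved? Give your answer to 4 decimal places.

0.4940

Let h(s) be the probability of absorption at Tier 1 starting from transient state s. Then h(Tier 1) = 1 and h(Resolved) = 0. By first-step analysis:
h(Tier 3) = 0.18·1 + 0.2·0 + 0.22·h(Tier 3) + 0.2·h(Escalated) + 0.2·h(Tier 2)
h(Escalated) = 0.14·1 + 0.2·0 + 0.16·h(Tier 3) + 0.32·h(Escalated) + 0.18·h(Tier 2)
h(Tier 2) = 0.14·1 + 0.1·0 + 0.22·h(Tier 3) + 0.36·h(Escalated) + 0.18·h(Tier 2)
Solving: h(Tier 3) = 0.4723, h(Escalated) = 0.4478, h(Tier 2) = 0.4940.
Starting from Tier 2, the probability is 0.4940.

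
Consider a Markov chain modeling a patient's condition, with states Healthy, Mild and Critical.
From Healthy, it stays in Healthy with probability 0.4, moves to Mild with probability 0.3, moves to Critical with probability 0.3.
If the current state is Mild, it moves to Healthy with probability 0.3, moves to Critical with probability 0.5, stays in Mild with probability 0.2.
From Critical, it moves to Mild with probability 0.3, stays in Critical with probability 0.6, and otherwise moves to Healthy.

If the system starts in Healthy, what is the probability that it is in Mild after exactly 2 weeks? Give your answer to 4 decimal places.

Sum over the intermediate state after 1 week:
P = P(Healthy→Healthy)·P(Healthy→Mild) + P(Healthy→Mild)·P(Mild→Mild) + P(Healthy→Critical)·P(Critical→Mild)
  = 0.4×0.3 + 0.3×0.2 + 0.3×0.3
  = 0.1200 + 0.0600 + 0.0900 = 0.2700

0.2700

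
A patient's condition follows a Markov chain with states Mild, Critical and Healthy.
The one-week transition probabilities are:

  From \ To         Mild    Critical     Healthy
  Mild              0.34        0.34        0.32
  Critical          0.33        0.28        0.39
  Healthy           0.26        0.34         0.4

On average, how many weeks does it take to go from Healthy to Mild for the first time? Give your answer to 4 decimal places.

Let t(s) be the expected number of weeks to first reach Mild from state s, with t(Mild) = 0. Conditioning on the first week:
t(Critical) = 1 + 0.28·t(Critical) + 0.39·t(Healthy)
t(Healthy) = 1 + 0.34·t(Critical) + 0.4·t(Healthy)
Solving: t(Critical) = 3.3066, t(Healthy) = 3.5404.
Expected weeks from Healthy to Mild: 3.5404.

3.5404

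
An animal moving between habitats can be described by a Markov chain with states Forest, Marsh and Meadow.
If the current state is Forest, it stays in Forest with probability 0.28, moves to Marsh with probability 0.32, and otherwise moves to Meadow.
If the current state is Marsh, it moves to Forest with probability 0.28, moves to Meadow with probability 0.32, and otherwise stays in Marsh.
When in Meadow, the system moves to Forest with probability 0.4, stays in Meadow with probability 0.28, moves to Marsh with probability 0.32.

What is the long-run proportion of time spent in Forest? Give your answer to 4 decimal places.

Let the stationary distribution be π with π = πP and π_1 + π_2 + π_3 = 1.
π_1 = 0.28·π_1 + 0.28·π_2 + 0.4·π_3
π_2 = 0.32·π_1 + 0.4·π_2 + 0.32·π_3
Solving with the normalization constraint gives π = (0.3199, 0.3478, 0.3323).
So the stationary probability of Forest is 0.3199.

0.3199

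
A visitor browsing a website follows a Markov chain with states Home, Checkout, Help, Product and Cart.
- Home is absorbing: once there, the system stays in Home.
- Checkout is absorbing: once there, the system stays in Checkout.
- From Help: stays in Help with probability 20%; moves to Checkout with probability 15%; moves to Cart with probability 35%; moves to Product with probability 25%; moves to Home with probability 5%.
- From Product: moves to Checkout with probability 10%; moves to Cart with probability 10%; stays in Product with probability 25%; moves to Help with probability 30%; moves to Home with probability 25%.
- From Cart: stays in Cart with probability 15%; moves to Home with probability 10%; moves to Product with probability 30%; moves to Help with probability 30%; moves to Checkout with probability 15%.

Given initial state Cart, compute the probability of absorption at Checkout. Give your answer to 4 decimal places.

0.5172

Let h(s) be the probability of absorption at Checkout starting from transient state s. Then h(Checkout) = 1 and h(Home) = 0. By first-step analysis:
h(Help) = 0.05·0 + 0.15·1 + 0.2·h(Help) + 0.25·h(Product) + 0.35·h(Cart)
h(Product) = 0.25·0 + 0.1·1 + 0.3·h(Help) + 0.25·h(Product) + 0.1·h(Cart)
h(Cart) = 0.1·0 + 0.15·1 + 0.3·h(Help) + 0.3·h(Product) + 0.15·h(Cart)
Solving: h(Help) = 0.5452, h(Product) = 0.4204, h(Cart) = 0.5172.
Starting from Cart, the probability is 0.5172.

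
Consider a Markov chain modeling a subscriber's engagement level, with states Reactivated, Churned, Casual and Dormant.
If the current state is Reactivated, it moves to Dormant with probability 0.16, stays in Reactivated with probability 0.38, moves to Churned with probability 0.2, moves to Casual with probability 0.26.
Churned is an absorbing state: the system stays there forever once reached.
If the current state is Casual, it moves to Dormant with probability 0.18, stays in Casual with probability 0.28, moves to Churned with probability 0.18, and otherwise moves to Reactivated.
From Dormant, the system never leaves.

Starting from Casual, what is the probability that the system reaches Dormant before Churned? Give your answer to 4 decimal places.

Let h(s) be the probability of absorption at Dormant starting from transient state s. Then h(Dormant) = 1 and h(Churned) = 0. By first-step analysis:
h(Reactivated) = 0.38·h(Reactivated) + 0.2·0 + 0.26·h(Casual) + 0.16·1
h(Casual) = 0.36·h(Reactivated) + 0.18·0 + 0.28·h(Casual) + 0.18·1
Solving: h(Reactivated) = 0.4592, h(Casual) = 0.4796.
Starting from Casual, the probability is 0.4796.

0.4796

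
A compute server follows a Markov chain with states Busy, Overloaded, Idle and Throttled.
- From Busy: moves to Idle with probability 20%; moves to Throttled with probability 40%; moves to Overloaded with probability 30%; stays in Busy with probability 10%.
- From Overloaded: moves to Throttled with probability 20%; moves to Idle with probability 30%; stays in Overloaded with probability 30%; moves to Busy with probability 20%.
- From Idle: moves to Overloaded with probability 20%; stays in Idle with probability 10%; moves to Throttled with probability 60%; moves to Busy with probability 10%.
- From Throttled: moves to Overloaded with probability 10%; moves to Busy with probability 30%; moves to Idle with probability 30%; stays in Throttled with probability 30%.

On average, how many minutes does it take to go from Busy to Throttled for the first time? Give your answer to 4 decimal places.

Let t(s) be the expected number of minutes to first reach Throttled from state s, with t(Throttled) = 0. Conditioning on the first minute:
t(Busy) = 1 + 0.1·t(Busy) + 0.3·t(Overloaded) + 0.2·t(Idle)
t(Overloaded) = 1 + 0.2·t(Busy) + 0.3·t(Overloaded) + 0.3·t(Idle)
t(Idle) = 1 + 0.1·t(Busy) + 0.2·t(Overloaded) + 0.1·t(Idle)
Solving: t(Busy) = 2.5935, t(Overloaded) = 3.0607, t(Idle) = 2.0794.
Expected minutes from Busy to Throttled: 2.5935.

2.5935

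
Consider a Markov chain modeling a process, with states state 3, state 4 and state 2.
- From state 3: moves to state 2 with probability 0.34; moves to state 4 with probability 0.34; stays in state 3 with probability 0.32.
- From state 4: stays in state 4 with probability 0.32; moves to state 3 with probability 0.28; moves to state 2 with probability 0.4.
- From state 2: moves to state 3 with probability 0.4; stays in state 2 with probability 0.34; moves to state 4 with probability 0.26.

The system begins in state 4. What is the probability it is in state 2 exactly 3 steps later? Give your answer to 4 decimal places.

Propagate the distribution vector 3 steps from state 4.
After 0 steps: (0.0000, 1.0000, 0.0000)
After 1 step: (0.2800, 0.3200, 0.4000)
After 2 steps: (0.3392, 0.3016, 0.3592)
After 3 steps: (0.3367, 0.3052, 0.3581)
P(in state 2 after 3 steps) = 0.3581

0.3581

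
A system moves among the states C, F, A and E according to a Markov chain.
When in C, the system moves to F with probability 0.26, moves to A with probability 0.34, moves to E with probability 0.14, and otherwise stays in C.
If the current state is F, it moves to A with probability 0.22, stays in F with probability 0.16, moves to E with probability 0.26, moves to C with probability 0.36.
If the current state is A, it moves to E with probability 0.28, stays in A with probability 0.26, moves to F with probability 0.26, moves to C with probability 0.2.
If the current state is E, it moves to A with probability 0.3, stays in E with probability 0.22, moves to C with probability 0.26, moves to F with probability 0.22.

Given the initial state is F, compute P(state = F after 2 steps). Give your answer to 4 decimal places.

0.2336

Propagate the distribution vector 2 steps from F.
After 0 steps: (0.0000, 1.0000, 0.0000, 0.0000)
After 1 step: (0.3600, 0.1600, 0.2200, 0.2600)
After 2 steps: (0.2628, 0.2336, 0.2928, 0.2108)
P(in F after 2 steps) = 0.2336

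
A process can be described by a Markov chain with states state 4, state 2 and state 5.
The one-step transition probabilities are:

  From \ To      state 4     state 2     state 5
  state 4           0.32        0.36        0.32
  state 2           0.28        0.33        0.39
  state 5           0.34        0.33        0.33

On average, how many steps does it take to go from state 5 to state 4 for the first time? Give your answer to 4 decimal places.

3.1230

Let t(s) be the expected number of steps to first reach state 4 from state s, with t(state 4) = 0. Conditioning on the first step:
t(state 2) = 1 + 0.33·t(state 2) + 0.39·t(state 5)
t(state 5) = 1 + 0.33·t(state 2) + 0.33·t(state 5)
Solving: t(state 2) = 3.3104, t(state 5) = 3.1230.
Expected steps from state 5 to state 4: 3.1230.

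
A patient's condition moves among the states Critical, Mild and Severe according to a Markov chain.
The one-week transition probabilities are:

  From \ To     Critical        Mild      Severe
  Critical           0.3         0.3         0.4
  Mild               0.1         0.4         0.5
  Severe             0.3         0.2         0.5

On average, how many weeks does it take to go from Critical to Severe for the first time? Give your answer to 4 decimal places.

Let t(s) be the expected number of weeks to first reach Severe from state s, with t(Severe) = 0. Conditioning on the first week:
t(Critical) = 1 + 0.3·t(Critical) + 0.3·t(Mild)
t(Mild) = 1 + 0.1·t(Critical) + 0.4·t(Mild)
Solving: t(Critical) = 2.3077, t(Mild) = 2.0513.
Expected weeks from Critical to Severe: 2.3077.

2.3077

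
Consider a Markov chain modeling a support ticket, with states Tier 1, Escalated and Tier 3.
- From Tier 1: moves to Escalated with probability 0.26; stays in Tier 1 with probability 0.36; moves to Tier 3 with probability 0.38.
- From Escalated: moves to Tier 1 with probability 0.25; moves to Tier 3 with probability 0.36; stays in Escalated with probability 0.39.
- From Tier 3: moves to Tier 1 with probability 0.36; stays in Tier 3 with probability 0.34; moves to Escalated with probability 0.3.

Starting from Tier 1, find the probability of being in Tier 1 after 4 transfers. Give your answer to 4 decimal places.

Propagate the distribution vector 4 transfers from Tier 1.
After 0 transfers: (1.0000, 0.0000, 0.0000)
After 1 transfer: (0.3600, 0.2600, 0.3800)
After 2 transfers: (0.3314, 0.3090, 0.3596)
After 3 transfers: (0.3260, 0.3146, 0.3594)
After 4 transfers: (0.3254, 0.3153, 0.3593)
P(in Tier 1 after 4 transfers) = 0.3254

0.3254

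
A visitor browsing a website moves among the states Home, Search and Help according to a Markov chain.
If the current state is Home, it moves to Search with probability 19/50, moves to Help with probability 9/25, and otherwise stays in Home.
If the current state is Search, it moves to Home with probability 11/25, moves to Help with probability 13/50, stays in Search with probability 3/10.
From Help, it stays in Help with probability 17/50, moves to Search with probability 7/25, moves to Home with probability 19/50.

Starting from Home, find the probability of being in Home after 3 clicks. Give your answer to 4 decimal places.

Propagate the distribution vector 3 clicks from Home.
After 0 clicks: (1.0000, 0.0000, 0.0000)
After 1 click: (0.2600, 0.3800, 0.3600)
After 2 clicks: (0.3716, 0.3136, 0.3148)
After 3 clicks: (0.3542, 0.3234, 0.3223)
P(in Home after 3 clicks) = 0.3542

0.3542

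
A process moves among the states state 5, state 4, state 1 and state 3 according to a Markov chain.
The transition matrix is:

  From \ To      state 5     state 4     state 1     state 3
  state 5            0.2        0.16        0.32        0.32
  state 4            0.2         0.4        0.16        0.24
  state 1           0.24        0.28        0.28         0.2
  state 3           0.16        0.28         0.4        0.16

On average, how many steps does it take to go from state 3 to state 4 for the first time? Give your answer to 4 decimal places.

Let t(s) be the expected number of steps to first reach state 4 from state s, with t(state 4) = 0. Conditioning on the first step:
t(state 5) = 1 + 0.2·t(state 5) + 0.32·t(state 1) + 0.32·t(state 3)
t(state 1) = 1 + 0.24·t(state 5) + 0.28·t(state 1) + 0.2·t(state 3)
t(state 3) = 1 + 0.16·t(state 5) + 0.4·t(state 1) + 0.16·t(state 3)
Solving: t(state 5) = 4.3819, t(state 1) = 3.9322, t(state 3) = 3.8976.
Expected steps from state 3 to state 4: 3.8976.

3.8976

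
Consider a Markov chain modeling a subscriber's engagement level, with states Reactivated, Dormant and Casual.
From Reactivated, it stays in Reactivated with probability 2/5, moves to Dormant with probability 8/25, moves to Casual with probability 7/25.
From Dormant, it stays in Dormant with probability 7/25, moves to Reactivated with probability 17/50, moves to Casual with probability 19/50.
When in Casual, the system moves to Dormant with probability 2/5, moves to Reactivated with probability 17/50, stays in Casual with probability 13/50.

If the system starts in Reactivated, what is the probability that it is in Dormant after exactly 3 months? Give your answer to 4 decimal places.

0.3313

Propagate the distribution vector 3 months from Reactivated.
After 0 months: (1.0000, 0.0000, 0.0000)
After 1 month: (0.4000, 0.3200, 0.2800)
After 2 months: (0.3640, 0.3296, 0.3064)
After 3 months: (0.3618, 0.3313, 0.3068)
P(in Dormant after 3 months) = 0.3313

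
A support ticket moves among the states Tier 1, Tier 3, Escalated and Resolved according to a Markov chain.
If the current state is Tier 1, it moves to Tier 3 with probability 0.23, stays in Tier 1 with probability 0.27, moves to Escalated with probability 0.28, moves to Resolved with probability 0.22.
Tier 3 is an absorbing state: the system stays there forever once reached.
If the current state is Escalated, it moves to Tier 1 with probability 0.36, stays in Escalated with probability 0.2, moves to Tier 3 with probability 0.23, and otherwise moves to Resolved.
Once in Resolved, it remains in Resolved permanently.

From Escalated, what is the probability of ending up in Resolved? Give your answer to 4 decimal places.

Let h(s) be the probability of absorption at Resolved starting from transient state s. Then h(Resolved) = 1 and h(Tier 3) = 0. By first-step analysis:
h(Tier 1) = 0.27·h(Tier 1) + 0.23·0 + 0.28·h(Escalated) + 0.22·1
h(Escalated) = 0.36·h(Tier 1) + 0.23·0 + 0.2·h(Escalated) + 0.21·1
Solving: h(Tier 1) = 0.4859, h(Escalated) = 0.4812.
Starting from Escalated, the probability is 0.4812.

0.4812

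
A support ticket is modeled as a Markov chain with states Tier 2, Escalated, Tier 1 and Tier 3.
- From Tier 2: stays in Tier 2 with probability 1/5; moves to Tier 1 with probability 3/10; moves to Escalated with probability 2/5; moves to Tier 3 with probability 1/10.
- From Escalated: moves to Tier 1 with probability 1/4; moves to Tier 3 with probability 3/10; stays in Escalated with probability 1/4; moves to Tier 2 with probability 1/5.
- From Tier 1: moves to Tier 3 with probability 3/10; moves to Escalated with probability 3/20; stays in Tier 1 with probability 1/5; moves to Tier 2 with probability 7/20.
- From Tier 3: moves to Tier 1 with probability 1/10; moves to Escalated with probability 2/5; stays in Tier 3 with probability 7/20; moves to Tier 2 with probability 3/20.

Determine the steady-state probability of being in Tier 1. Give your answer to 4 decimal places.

0.2099

Let the stationary distribution be π with π = πP and π_1 + π_2 + π_3 + π_4 = 1.
π_1 = 0.2·π_1 + 0.2·π_2 + 0.35·π_3 + 0.15·π_4
π_2 = 0.4·π_1 + 0.25·π_2 + 0.15·π_3 + 0.4·π_4
π_3 = 0.3·π_1 + 0.25·π_2 + 0.2·π_3 + 0.1·π_4
Solving with the normalization constraint gives π = (0.2180, 0.3022, 0.2099, 0.2699).
So the stationary probability of Tier 1 is 0.2099.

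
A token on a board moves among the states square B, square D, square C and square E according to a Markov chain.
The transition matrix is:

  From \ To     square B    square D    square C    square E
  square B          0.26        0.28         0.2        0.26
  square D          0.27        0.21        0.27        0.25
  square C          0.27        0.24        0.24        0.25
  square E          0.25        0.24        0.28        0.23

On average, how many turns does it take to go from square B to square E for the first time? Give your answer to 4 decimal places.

3.9185

Let t(s) be the expected number of turns to first reach square E from state s, with t(square E) = 0. Conditioning on the first turn:
t(square B) = 1 + 0.26·t(square B) + 0.28·t(square D) + 0.2·t(square C)
t(square D) = 1 + 0.27·t(square B) + 0.21·t(square D) + 0.27·t(square C)
t(square C) = 1 + 0.27·t(square B) + 0.24·t(square D) + 0.24·t(square C)
Solving: t(square B) = 3.9185, t(square D) = 3.9577, t(square C) = 3.9577.
Expected turns from square B to square E: 3.9185.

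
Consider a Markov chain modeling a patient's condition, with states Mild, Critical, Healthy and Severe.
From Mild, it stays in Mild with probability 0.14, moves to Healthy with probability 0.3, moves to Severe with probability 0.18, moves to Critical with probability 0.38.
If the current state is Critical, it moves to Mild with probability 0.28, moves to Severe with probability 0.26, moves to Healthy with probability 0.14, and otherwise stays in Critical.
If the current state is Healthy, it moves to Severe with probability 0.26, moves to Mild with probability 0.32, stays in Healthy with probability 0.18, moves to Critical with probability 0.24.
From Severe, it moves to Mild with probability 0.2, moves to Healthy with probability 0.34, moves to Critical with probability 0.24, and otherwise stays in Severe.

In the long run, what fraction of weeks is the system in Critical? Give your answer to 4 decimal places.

0.2970

Let the stationary distribution be π with π = πP and π_1 + π_2 + π_3 + π_4 = 1.
π_1 = 0.14·π_1 + 0.28·π_2 + 0.32·π_3 + 0.2·π_4
π_2 = 0.38·π_1 + 0.32·π_2 + 0.24·π_3 + 0.24·π_4
π_3 = 0.3·π_1 + 0.14·π_2 + 0.18·π_3 + 0.34·π_4
Solving with the normalization constraint gives π = (0.2376, 0.2970, 0.2337, 0.2317).
So the stationary probability of Critical is 0.2970.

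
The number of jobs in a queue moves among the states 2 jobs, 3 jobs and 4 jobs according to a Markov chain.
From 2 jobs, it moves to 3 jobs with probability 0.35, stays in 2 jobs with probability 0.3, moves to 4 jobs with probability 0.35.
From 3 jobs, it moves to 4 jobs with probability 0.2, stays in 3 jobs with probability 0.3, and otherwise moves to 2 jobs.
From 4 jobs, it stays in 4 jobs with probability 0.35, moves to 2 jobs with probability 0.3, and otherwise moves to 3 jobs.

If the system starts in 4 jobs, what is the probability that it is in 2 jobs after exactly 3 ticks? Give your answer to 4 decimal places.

Propagate the distribution vector 3 ticks from 4 jobs.
After 0 ticks: (0.0000, 0.0000, 1.0000)
After 1 tick: (0.3000, 0.3500, 0.3500)
After 2 ticks: (0.3700, 0.3325, 0.2975)
After 3 ticks: (0.3665, 0.3334, 0.3001)
P(in 2 jobs after 3 ticks) = 0.3665

0.3665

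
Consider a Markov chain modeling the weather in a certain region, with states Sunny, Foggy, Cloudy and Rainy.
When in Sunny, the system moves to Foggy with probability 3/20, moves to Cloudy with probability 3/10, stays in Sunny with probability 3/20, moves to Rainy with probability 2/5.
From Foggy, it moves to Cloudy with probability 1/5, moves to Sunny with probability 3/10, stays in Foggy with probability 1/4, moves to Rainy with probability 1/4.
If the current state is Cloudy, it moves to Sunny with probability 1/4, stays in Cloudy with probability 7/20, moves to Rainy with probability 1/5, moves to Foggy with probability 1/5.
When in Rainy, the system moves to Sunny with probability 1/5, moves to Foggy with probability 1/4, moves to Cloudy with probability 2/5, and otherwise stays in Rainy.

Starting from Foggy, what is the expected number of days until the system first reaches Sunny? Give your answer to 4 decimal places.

3.7838

Let t(s) be the expected number of days to first reach Sunny from state s, with t(Sunny) = 0. Conditioning on the first day:
t(Foggy) = 1 + 0.25·t(Foggy) + 0.2·t(Cloudy) + 0.25·t(Rainy)
t(Cloudy) = 1 + 0.2·t(Foggy) + 0.35·t(Cloudy) + 0.2·t(Rainy)
t(Rainy) = 1 + 0.25·t(Foggy) + 0.4·t(Cloudy) + 0.15·t(Rainy)
Solving: t(Foggy) = 3.7838, t(Cloudy) = 3.9840, t(Rainy) = 4.1642.
Expected days from Foggy to Sunny: 3.7838.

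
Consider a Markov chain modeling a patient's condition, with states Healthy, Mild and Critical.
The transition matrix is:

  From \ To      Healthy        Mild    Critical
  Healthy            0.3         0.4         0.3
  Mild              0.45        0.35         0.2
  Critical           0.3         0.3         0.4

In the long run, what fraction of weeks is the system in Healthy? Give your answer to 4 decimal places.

Let the stationary distribution be π with π = πP and π_1 + π_2 + π_3 = 1.
π_1 = 0.3·π_1 + 0.45·π_2 + 0.3·π_3
π_2 = 0.4·π_1 + 0.35·π_2 + 0.3·π_3
Solving with the normalization constraint gives π = (0.3529, 0.3529, 0.2941).
So the stationary probability of Healthy is 0.3529.

0.3529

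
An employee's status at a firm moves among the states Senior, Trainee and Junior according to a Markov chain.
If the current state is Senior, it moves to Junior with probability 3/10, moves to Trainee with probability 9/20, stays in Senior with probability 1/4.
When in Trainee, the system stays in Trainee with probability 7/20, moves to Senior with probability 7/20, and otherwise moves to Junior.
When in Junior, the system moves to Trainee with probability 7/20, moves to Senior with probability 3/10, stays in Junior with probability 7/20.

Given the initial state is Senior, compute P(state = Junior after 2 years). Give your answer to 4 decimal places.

0.3150

Sum over the intermediate state after 1 year:
P = P(Senior→Senior)·P(Senior→Junior) + P(Senior→Trainee)·P(Trainee→Junior) + P(Senior→Junior)·P(Junior→Junior)
  = 0.25×0.3 + 0.45×0.3 + 0.3×0.35
  = 0.0750 + 0.1350 + 0.1050 = 0.3150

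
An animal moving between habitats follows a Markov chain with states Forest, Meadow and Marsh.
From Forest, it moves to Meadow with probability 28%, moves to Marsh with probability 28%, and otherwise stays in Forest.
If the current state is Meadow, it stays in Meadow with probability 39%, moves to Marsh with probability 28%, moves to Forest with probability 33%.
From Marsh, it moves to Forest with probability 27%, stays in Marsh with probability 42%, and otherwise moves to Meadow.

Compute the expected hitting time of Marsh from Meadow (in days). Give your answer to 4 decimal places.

Let t(s) be the expected number of days to first reach Marsh from state s, with t(Marsh) = 0. Conditioning on the first day:
t(Forest) = 1 + 0.44·t(Forest) + 0.28·t(Meadow)
t(Meadow) = 1 + 0.33·t(Forest) + 0.39·t(Meadow)
Solving: t(Forest) = 3.5714, t(Meadow) = 3.5714.
Expected days from Meadow to Marsh: 3.5714.

3.5714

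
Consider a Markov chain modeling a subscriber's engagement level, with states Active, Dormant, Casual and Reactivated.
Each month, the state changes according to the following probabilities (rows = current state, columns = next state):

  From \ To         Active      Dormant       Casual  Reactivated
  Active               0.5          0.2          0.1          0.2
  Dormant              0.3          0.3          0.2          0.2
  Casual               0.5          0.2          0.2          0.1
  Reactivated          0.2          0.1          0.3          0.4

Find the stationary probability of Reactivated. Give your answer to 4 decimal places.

Let the stationary distribution be π with π = πP and π_1 + π_2 + π_3 + π_4 = 1.
π_1 = 0.5·π_1 + 0.3·π_2 + 0.5·π_3 + 0.2·π_4
π_2 = 0.2·π_1 + 0.3·π_2 + 0.2·π_3 + 0.1·π_4
π_3 = 0.1·π_1 + 0.2·π_2 + 0.2·π_3 + 0.3·π_4
Solving with the normalization constraint gives π = (0.3925, 0.1970, 0.1835, 0.2271).
So the stationary probability of Reactivated is 0.2271.

0.2271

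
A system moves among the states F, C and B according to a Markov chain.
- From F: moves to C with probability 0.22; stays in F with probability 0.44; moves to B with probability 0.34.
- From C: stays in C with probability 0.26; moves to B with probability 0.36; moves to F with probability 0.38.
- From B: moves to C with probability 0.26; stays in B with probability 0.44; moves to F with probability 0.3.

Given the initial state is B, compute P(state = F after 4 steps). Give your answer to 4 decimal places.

Propagate the distribution vector 4 steps from B.
After 0 steps: (0.0000, 0.0000, 1.0000)
After 1 step: (0.3000, 0.2600, 0.4400)
After 2 steps: (0.3628, 0.2480, 0.3892)
After 3 steps: (0.3706, 0.2455, 0.3839)
After 4 steps: (0.3715, 0.2452, 0.3833)
P(in F after 4 steps) = 0.3715

0.3715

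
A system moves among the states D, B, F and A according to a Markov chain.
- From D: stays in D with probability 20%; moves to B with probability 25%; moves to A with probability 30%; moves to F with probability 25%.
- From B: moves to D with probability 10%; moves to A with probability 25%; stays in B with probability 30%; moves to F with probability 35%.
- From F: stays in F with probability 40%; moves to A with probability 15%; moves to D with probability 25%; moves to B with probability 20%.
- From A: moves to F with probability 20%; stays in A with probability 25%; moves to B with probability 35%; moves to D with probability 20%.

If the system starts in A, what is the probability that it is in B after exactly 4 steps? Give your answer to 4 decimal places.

Propagate the distribution vector 4 steps from A.
After 0 steps: (0.0000, 0.0000, 0.0000, 1.0000)
After 1 step: (0.2000, 0.3500, 0.2000, 0.2500)
After 2 steps: (0.1750, 0.2825, 0.3025, 0.2400)
After 3 steps: (0.1869, 0.2730, 0.3116, 0.2285)
After 4 steps: (0.1883, 0.2709, 0.3126, 0.2282)
P(in B after 4 steps) = 0.2709

0.2709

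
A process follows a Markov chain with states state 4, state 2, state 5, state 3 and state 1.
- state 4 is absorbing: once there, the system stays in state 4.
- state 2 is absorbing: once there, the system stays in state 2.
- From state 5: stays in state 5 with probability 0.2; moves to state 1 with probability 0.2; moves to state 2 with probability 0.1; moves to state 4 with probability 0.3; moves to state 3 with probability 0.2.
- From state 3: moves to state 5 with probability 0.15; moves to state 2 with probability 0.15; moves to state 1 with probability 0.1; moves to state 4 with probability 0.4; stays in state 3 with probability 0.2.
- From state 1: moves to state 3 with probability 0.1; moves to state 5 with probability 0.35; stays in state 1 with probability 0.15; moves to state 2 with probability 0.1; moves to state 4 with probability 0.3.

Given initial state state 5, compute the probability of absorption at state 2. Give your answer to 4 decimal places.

Let h(s) be the probability of absorption at state 2 starting from transient state s. Then h(state 2) = 1 and h(state 4) = 0. By first-step analysis:
h(state 5) = 0.3·0 + 0.1·1 + 0.2·h(state 5) + 0.2·h(state 3) + 0.2·h(state 1)
h(state 3) = 0.4·0 + 0.15·1 + 0.15·h(state 5) + 0.2·h(state 3) + 0.1·h(state 1)
h(state 1) = 0.3·0 + 0.1·1 + 0.35·h(state 5) + 0.1·h(state 3) + 0.15·h(state 1)
Solving: h(state 5) = 0.2553, h(state 3) = 0.2672, h(state 1) = 0.2542.
Starting from state 5, the probability is 0.2553.

0.2553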